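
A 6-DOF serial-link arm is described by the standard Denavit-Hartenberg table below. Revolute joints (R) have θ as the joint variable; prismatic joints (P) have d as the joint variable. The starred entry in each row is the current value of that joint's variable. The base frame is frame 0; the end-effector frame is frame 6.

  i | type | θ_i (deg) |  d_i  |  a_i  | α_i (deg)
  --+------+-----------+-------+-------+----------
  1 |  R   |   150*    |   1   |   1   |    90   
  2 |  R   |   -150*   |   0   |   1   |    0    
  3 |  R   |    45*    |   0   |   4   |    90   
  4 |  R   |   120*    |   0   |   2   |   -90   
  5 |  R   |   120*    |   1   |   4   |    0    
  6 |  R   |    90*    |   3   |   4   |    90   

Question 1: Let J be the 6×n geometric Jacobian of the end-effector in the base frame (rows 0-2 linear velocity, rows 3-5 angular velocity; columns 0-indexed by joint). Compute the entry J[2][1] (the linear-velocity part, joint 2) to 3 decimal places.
axis z_1 = (0.5000,0.8660,0.0000); lever o_n−o_1 = (-2.4664,-4.3495,-3.0696)
cross product → J_v[:, 1] = (-2.6584,1.5348,-0.0388)
J_ω[:, 1] = z_1
entry J[2][1] = -0.0388

-0.039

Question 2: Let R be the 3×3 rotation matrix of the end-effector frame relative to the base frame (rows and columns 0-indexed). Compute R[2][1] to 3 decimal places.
0.837

End-effector y-axis (col 1 of R) = (-0.4441,-0.3209,0.8365)
R[2][1] = 0.8365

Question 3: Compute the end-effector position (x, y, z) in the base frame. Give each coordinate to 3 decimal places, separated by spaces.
-3.332 -3.850 -2.070

after link 1: o_1 = (-0.8660, 0.5000, 1.0000)
after link 2: o_2 = (-0.1160, 0.0670, 0.5000)
after link 3: o_3 = (0.7806, -0.4507, -3.3637)
after link 4: o_4 = (1.4224, 1.1788, -2.3978)
after link 5: o_5 = (-2.5613, 0.9014, -3.4238)
after link 6: o_6 = (-3.3324, -3.8495, -2.0696)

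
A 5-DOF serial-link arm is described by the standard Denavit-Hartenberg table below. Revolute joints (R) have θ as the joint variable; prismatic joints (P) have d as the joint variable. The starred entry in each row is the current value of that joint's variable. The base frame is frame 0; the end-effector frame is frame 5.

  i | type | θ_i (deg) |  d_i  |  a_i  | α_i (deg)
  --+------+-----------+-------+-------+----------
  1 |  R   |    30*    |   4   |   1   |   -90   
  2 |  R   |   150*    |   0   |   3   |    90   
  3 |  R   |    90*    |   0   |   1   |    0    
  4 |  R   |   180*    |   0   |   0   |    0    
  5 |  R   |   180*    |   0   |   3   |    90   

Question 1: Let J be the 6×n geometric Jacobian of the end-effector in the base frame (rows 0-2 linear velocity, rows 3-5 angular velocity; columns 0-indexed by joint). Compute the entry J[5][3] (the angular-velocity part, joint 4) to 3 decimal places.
-0.866

axis z_3 = (0.4330,0.2500,-0.8660); lever o_n−o_3 = (-1.5000,2.5981,0.0000)
cross product → J_v[:, 3] = (2.2500,1.2990,1.5000)
J_ω[:, 3] = z_3
entry J[5][3] = -0.8660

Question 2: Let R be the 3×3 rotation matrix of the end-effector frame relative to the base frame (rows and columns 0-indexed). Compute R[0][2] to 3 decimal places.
-0.750

End-effector z-axis (col 2 of R) = (-0.7500,-0.4330,-0.5000)
R[0][2] = -0.7500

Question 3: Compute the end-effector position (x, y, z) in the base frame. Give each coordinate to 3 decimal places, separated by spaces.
after link 1: o_1 = (0.8660, 0.5000, 4.0000)
after link 2: o_2 = (-1.3840, -0.7990, 2.5000)
after link 3: o_3 = (-1.8840, 0.0670, 2.5000)
after link 4: o_4 = (-1.8840, 0.0670, 2.5000)
after link 5: o_5 = (-3.3840, 2.6651, 2.5000)

-3.384 2.665 2.500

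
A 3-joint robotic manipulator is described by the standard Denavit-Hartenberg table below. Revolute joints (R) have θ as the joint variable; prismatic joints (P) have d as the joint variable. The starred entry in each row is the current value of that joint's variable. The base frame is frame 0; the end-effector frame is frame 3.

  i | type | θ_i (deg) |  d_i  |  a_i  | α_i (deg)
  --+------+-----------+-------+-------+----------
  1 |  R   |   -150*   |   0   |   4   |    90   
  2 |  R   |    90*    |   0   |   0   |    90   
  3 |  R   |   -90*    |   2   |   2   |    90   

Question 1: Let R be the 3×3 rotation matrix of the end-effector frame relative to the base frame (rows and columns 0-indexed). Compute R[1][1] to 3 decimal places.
End-effector y-axis (col 1 of R) = (-0.8660,-0.5000,0.0000)
R[1][1] = -0.5000

-0.500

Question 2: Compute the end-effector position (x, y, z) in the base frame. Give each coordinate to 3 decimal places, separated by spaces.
after link 1: o_1 = (-3.4641, -2.0000, 0.0000)
after link 2: o_2 = (-3.4641, -2.0000, 0.0000)
after link 3: o_3 = (-4.1962, -4.7321, -0.0000)

-4.196 -4.732 -0.000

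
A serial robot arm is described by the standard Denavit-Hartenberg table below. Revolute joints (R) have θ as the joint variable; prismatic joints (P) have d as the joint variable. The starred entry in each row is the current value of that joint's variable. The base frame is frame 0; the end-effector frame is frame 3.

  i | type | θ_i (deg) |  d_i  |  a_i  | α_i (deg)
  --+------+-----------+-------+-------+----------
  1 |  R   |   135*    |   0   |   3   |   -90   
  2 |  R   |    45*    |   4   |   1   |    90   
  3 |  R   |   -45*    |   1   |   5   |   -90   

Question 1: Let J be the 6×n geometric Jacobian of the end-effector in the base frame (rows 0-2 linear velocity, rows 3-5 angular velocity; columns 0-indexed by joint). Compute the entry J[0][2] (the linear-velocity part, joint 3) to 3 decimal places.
-4.268

axis z_2 = (-0.5000,0.5000,0.7071); lever o_n−o_2 = (0.2322,4.7678,-1.7929)
cross product → J_v[:, 2] = (-4.2678,-0.7322,-2.5000)
J_ω[:, 2] = z_2
entry J[0][2] = -4.2678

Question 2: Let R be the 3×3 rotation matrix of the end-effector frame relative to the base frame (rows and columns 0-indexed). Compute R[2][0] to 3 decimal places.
-0.500

End-effector x-axis (col 0 of R) = (0.1464,0.8536,-0.5000)
R[2][0] = -0.5000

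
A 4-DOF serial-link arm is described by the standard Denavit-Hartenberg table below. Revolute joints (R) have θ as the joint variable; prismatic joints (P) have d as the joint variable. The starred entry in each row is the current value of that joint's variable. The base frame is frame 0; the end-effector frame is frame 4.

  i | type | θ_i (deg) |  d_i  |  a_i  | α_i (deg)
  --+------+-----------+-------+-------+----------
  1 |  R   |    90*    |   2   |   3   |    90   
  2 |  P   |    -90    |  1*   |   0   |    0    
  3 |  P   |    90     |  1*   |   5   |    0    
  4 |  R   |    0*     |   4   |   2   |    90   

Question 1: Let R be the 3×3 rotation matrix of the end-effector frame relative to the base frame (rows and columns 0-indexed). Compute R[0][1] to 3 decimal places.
1.000

End-effector y-axis (col 1 of R) = (1.0000,-0.0000,0.0000)
R[0][1] = 1.0000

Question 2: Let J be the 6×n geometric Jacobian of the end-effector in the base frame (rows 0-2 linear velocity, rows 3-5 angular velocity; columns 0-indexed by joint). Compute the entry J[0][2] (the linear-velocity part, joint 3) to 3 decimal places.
1.000

prismatic axis z_2 = (1.0000,-0.0000,0.0000)
J_v[:, 2] = z_2; J_ω[:, 2] = (0,0,0)
entry J[0][2] = 1.0000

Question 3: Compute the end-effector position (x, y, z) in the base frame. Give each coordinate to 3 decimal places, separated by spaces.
6.000 10.000 2.000

after link 1: o_1 = (0.0000, 3.0000, 2.0000)
after link 2: o_2 = (1.0000, 3.0000, 2.0000)
after link 3: o_3 = (2.0000, 8.0000, 2.0000)
after link 4: o_4 = (6.0000, 10.0000, 2.0000)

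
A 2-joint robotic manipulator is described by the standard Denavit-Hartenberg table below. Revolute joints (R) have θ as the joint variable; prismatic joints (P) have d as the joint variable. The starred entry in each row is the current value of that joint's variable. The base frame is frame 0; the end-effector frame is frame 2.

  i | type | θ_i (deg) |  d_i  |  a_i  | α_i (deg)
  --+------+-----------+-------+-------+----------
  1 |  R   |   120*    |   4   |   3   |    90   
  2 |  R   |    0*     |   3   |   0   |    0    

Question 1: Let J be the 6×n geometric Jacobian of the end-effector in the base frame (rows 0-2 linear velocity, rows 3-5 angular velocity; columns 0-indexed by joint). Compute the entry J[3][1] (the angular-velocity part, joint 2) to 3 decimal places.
0.866

axis z_1 = (0.8660,0.5000,0.0000); lever o_n−o_1 = (2.5981,1.5000,0.0000)
cross product → J_v[:, 1] = (-0.0000,0.0000,0.0000)
J_ω[:, 1] = z_1
entry J[3][1] = 0.8660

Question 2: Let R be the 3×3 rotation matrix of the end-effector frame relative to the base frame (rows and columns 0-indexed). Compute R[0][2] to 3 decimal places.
End-effector z-axis (col 2 of R) = (0.8660,0.5000,0.0000)
R[0][2] = 0.8660

0.866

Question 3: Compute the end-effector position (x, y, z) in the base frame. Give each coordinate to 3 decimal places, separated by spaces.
1.098 4.098 4.000

after link 1: o_1 = (-1.5000, 2.5981, 4.0000)
after link 2: o_2 = (1.0981, 4.0981, 4.0000)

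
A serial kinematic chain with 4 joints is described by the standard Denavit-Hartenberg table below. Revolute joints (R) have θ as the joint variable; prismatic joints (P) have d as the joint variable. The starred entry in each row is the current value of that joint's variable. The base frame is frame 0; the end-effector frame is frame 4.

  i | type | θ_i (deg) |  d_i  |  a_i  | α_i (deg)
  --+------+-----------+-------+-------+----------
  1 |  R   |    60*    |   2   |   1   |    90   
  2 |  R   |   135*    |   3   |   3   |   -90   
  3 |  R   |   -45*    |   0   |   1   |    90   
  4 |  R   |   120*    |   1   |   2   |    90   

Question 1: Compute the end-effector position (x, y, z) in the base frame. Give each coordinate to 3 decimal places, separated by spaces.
after link 1: o_1 = (0.5000, 0.8660, 2.0000)
after link 2: o_2 = (2.0374, -2.4711, 4.1213)
after link 3: o_3 = (2.3998, -3.2577, 4.6213)
after link 4: o_4 = (2.2874, -3.4523, 2.3966)

2.287 -3.452 2.397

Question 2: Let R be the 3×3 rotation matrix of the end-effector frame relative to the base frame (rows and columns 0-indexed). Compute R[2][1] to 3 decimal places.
-0.500

End-effector y-axis (col 1 of R) = (0.8624,0.0795,-0.5000)
R[2][1] = -0.5000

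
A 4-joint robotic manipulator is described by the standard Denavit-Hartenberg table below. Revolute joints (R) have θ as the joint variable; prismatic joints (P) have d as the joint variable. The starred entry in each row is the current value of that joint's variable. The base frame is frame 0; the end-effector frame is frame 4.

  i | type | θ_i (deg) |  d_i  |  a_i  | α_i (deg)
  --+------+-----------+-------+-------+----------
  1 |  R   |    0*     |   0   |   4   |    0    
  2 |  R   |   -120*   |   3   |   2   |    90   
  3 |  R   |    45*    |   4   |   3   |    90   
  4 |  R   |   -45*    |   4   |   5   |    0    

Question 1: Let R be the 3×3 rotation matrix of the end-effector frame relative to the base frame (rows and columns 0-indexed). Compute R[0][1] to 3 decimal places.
End-effector y-axis (col 1 of R) = (-0.8624,-0.0795,0.5000)
R[0][1] = -0.8624

-0.862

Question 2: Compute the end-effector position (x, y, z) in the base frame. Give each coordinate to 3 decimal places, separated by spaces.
after link 1: o_1 = (4.0000, 0.0000, 0.0000)
after link 2: o_2 = (3.0000, -1.7321, 3.0000)
after link 3: o_3 = (-1.5248, -1.5692, 5.1213)
after link 4: o_4 = (-1.1271, -7.9515, 4.7929)

-1.127 -7.951 4.793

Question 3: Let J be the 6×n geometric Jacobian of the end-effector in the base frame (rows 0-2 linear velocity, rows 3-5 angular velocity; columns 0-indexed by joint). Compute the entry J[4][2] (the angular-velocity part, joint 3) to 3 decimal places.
0.500

axis z_2 = (-0.8660,0.5000,0.0000); lever o_n−o_2 = (-4.1271,-6.2194,1.7929)
cross product → J_v[:, 2] = (0.8964,1.5527,7.4497)
J_ω[:, 2] = z_2
entry J[4][2] = 0.5000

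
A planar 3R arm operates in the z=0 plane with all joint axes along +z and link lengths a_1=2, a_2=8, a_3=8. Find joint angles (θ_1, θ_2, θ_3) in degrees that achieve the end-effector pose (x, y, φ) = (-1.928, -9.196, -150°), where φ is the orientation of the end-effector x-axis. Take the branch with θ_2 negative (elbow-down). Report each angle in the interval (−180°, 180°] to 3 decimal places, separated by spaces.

wrist centre = target − a_3·(cos φ, sin φ) = (5.0002, -5.1960)
cos θ_2 = (52.0004−2²−8²)/(2·2·8) = -0.5000; θ_2 = -119.9991° (elbow-down)
β = atan2(-5.1960,5.0002) = -46.1001°; ψ = atan2(-6.9283,-1.9999) = -106.1011°
θ_1 = β − ψ = 60.0010°
θ_3 = φ − θ_1 − θ_2 = -90.0019° (wrapped to (-180°,180°])

60.001 -119.999 -90.002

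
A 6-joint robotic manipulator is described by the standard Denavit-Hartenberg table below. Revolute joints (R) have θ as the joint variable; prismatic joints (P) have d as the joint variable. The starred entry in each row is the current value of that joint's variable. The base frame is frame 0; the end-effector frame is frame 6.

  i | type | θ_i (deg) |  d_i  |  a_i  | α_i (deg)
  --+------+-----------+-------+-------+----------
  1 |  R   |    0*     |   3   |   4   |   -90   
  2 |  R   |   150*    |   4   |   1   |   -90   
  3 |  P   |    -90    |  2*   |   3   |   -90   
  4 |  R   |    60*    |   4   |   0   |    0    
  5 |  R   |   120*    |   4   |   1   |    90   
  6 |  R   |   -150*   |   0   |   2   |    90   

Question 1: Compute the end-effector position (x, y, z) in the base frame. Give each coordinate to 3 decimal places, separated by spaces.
-3.928 7.732 0.732

after link 1: o_1 = (4.0000, 0.0000, 3.0000)
after link 2: o_2 = (3.1340, 4.0000, 2.5000)
after link 3: o_3 = (2.1340, 7.0000, 4.2321)
after link 4: o_4 = (-1.3301, 7.0000, 2.2321)
after link 5: o_5 = (-4.7942, 6.0000, 0.2321)
after link 6: o_6 = (-3.9282, 7.7321, 0.7321)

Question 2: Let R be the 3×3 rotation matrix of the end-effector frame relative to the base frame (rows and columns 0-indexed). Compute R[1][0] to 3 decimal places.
0.866

End-effector x-axis (col 0 of R) = (0.4330,0.8660,0.2500)
R[1][0] = 0.8660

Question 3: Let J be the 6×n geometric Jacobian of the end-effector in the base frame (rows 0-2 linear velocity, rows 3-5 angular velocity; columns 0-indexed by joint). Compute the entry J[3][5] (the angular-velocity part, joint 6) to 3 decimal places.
0.500

axis z_5 = (0.5000,0.0000,-0.8660); lever o_n−o_5 = (0.8660,1.7321,0.5000)
cross product → J_v[:, 5] = (1.5000,-1.0000,0.8660)
J_ω[:, 5] = z_5
entry J[3][5] = 0.5000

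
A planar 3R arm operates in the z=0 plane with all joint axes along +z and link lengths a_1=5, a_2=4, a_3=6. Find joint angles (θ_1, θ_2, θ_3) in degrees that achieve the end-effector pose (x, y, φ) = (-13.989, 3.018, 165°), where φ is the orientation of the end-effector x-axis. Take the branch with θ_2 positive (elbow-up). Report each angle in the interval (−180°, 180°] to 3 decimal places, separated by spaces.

wrist centre = target − a_3·(cos φ, sin φ) = (-8.1934, 1.4651)
cos θ_2 = (69.2790−5²−4²)/(2·5·4) = 0.7070; θ_2 = 45.0106° (elbow-up)
β = atan2(1.4651,-8.1934) = 169.8620°; ψ = atan2(2.8290,7.8279) = 19.8695°
θ_1 = β − ψ = 149.9925°
θ_3 = φ − θ_1 − θ_2 = -30.0031° (wrapped to (-180°,180°])

149.992 45.011 -30.003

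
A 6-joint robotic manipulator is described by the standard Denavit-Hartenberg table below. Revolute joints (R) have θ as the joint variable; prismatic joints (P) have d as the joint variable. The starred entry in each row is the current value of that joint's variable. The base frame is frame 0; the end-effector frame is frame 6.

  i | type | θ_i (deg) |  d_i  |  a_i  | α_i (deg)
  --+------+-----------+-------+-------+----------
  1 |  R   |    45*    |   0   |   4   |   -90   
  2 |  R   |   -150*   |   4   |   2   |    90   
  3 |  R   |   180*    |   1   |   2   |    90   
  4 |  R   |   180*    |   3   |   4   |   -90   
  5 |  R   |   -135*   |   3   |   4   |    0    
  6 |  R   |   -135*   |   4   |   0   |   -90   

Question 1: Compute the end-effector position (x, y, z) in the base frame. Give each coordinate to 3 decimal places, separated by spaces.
-2.717 11.182 5.782

after link 1: o_1 = (2.8284, 2.8284, 0.0000)
after link 2: o_2 = (-1.2247, 4.4321, 1.0000)
after link 3: o_3 = (-0.3536, 5.3033, -0.8660)
after link 4: o_4 = (-4.9244, 4.9751, 1.1340)
after link 5: o_5 = (-4.1317, 9.7678, 2.3178)
after link 6: o_6 = (-2.7174, 11.1821, 5.7819)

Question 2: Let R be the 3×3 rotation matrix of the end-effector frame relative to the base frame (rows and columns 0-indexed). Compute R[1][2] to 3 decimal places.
End-effector z-axis (col 2 of R) = (0.6124,0.6124,-0.5000)
R[1][2] = 0.6124

0.612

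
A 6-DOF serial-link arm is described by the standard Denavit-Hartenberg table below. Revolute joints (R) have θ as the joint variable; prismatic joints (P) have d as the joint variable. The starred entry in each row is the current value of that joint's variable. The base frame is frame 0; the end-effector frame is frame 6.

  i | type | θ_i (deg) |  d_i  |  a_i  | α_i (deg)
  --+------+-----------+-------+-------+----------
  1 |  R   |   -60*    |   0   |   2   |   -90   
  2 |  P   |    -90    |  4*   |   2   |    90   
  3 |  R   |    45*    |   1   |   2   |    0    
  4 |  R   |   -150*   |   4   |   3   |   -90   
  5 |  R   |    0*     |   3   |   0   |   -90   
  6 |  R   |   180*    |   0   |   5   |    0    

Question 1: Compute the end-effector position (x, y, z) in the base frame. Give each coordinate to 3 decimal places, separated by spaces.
4.189 5.883 6.830

after link 1: o_1 = (1.0000, -1.7321, 0.0000)
after link 2: o_2 = (4.4641, 0.2679, 2.0000)
after link 3: o_3 = (5.1888, 1.8411, 3.4142)
after link 4: o_4 = (0.6793, 3.8563, 2.6378)
after link 5: o_5 = (0.0069, 3.4681, 5.5355)
after link 6: o_6 = (4.1894, 5.8829, 6.8296)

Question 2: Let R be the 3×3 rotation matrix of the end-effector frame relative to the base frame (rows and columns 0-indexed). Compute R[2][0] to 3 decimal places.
0.259

End-effector x-axis (col 0 of R) = (0.8365,0.4830,0.2588)
R[2][0] = 0.2588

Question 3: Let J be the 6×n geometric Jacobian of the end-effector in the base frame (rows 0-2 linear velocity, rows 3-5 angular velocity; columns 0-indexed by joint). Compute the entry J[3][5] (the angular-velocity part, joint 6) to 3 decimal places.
axis z_5 = (0.5000,-0.8660,0.0000); lever o_n−o_5 = (4.1826,2.4148,1.2941)
cross product → J_v[:, 5] = (-1.1207,-0.6470,4.8296)
J_ω[:, 5] = z_5
entry J[3][5] = 0.5000

0.500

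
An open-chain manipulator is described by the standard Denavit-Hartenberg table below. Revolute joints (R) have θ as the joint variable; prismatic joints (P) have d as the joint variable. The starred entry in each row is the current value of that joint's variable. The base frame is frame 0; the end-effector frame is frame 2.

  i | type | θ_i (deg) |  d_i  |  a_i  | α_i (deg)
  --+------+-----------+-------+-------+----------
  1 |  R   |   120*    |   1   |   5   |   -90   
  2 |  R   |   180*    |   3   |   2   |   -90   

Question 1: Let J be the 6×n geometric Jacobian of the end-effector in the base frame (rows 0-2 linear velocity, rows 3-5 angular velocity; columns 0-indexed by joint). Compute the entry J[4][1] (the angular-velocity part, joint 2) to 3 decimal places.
-0.500

axis z_1 = (-0.8660,-0.5000,0.0000); lever o_n−o_1 = (-1.5981,-3.2321,-0.0000)
cross product → J_v[:, 1] = (0.0000,-0.0000,2.0000)
J_ω[:, 1] = z_1
entry J[4][1] = -0.5000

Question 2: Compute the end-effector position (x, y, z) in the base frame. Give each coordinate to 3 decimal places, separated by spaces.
-4.098 1.098 1.000

after link 1: o_1 = (-2.5000, 4.3301, 1.0000)
after link 2: o_2 = (-4.0981, 1.0981, 1.0000)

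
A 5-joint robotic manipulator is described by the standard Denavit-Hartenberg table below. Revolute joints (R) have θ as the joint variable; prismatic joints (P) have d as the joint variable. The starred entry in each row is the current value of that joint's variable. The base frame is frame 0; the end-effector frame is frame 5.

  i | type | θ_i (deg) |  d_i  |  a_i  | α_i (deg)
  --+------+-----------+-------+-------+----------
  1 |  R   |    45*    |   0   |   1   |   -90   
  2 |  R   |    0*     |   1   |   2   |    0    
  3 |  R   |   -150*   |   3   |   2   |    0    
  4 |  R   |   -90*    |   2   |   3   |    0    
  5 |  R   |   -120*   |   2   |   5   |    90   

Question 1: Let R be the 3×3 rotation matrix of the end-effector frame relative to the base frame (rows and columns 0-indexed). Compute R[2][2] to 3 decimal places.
End-effector z-axis (col 2 of R) = (0.0000,0.0000,1.0000)
R[2][2] = 1.0000

1.000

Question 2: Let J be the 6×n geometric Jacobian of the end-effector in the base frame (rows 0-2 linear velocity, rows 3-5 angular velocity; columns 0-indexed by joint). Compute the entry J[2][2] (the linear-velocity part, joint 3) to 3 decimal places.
axis z_2 = (-0.7071,0.7071,0.0000); lever o_n−o_2 = (-3.6996,6.1999,-1.5981)
cross product → J_v[:, 2] = (-1.1300,-1.1300,-1.7679)
J_ω[:, 2] = z_2
entry J[2][2] = -1.7679

-1.768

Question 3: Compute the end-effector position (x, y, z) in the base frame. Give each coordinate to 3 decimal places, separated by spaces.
after link 1: o_1 = (0.7071, 0.7071, 0.0000)
after link 2: o_2 = (1.4142, 2.8284, 0.0000)
after link 3: o_3 = (-1.9319, 3.7250, 1.0000)
after link 4: o_4 = (-4.4067, 4.0786, -1.5981)
after link 5: o_5 = (-2.2854, 9.0283, -1.5981)

-2.285 9.028 -1.598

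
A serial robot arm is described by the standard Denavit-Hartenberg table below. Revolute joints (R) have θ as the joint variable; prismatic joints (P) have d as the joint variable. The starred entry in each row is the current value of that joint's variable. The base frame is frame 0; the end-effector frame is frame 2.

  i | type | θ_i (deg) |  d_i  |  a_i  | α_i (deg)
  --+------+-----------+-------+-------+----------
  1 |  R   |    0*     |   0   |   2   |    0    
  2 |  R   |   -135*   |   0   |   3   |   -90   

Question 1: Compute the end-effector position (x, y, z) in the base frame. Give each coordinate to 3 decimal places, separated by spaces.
-0.121 -2.121 0.000

after link 1: o_1 = (2.0000, 0.0000, 0.0000)
after link 2: o_2 = (-0.1213, -2.1213, 0.0000)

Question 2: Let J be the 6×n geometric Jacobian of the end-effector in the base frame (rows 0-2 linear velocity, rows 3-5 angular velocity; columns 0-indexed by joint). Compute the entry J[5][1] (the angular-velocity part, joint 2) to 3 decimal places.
1.000

axis z_1 = (0.0000,0.0000,1.0000); lever o_n−o_1 = (-2.1213,-2.1213,0.0000)
cross product → J_v[:, 1] = (2.1213,-2.1213,0.0000)
J_ω[:, 1] = z_1
entry J[5][1] = 1.0000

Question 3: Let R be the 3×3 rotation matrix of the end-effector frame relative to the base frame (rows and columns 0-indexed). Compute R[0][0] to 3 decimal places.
-0.707

End-effector x-axis (col 0 of R) = (-0.7071,-0.7071,0.0000)
R[0][0] = -0.7071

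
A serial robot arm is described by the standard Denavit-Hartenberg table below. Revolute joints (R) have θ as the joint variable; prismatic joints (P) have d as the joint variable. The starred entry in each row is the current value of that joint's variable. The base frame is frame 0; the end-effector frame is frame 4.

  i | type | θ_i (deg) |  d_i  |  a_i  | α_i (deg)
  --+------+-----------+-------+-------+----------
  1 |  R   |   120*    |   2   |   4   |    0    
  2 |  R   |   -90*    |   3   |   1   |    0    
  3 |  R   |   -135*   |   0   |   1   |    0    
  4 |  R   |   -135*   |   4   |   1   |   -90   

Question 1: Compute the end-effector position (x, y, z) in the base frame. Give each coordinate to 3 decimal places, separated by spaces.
-1.893 3.864 9.000

after link 1: o_1 = (-2.0000, 3.4641, 2.0000)
after link 2: o_2 = (-1.1340, 3.9641, 5.0000)
after link 3: o_3 = (-1.3928, 2.9982, 5.0000)
after link 4: o_4 = (-1.8928, 3.8642, 9.0000)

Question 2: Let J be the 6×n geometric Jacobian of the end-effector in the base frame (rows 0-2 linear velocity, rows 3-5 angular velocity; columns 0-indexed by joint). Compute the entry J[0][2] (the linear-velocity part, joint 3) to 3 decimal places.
axis z_2 = (0.0000,0.0000,1.0000); lever o_n−o_2 = (-0.7588,-0.0999,4.0000)
cross product → J_v[:, 2] = (0.0999,-0.7588,0.0000)
J_ω[:, 2] = z_2
entry J[0][2] = 0.0999

0.100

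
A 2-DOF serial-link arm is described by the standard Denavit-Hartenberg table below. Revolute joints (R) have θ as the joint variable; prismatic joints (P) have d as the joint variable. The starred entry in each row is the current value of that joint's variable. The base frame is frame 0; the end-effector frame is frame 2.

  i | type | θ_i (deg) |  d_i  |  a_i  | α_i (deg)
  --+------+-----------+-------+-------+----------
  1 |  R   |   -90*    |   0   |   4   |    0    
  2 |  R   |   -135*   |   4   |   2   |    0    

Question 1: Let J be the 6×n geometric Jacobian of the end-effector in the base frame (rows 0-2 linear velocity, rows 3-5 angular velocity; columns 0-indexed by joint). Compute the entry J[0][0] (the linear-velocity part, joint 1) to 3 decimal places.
axis z_0 = ẑ; lever o_n−o_0 = (-1.4142,-2.5858,4.0000)
cross product → J_v[:, 0] = (2.5858,-1.4142,0.0000)
J_ω[:, 0] = z_0
entry J[0][0] = 2.5858

2.586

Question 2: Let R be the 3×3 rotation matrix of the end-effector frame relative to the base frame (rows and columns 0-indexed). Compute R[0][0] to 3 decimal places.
End-effector x-axis (col 0 of R) = (-0.7071,0.7071,0.0000)
R[0][0] = -0.7071

-0.707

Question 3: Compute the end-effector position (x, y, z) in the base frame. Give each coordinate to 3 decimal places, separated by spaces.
after link 1: o_1 = (0.0000, -4.0000, 0.0000)
after link 2: o_2 = (-1.4142, -2.5858, 4.0000)

-1.414 -2.586 4.000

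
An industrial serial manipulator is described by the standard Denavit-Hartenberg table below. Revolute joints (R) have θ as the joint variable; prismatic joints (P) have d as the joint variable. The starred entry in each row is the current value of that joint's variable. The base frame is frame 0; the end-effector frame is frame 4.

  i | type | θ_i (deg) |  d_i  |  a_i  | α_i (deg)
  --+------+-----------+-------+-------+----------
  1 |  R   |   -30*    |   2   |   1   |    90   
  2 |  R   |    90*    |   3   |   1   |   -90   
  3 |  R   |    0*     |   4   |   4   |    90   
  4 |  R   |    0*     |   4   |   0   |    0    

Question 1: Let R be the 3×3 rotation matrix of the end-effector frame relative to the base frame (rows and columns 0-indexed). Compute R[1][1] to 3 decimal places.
End-effector y-axis (col 1 of R) = (-0.8660,0.5000,0.0000)
R[1][1] = 0.5000

0.500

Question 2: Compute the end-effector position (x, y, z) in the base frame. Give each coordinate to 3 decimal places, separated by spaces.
-6.098 -4.562 7.000

after link 1: o_1 = (0.8660, -0.5000, 2.0000)
after link 2: o_2 = (-0.6340, -3.0981, 3.0000)
after link 3: o_3 = (-4.0981, -1.0981, 7.0000)
after link 4: o_4 = (-6.0981, -4.5622, 7.0000)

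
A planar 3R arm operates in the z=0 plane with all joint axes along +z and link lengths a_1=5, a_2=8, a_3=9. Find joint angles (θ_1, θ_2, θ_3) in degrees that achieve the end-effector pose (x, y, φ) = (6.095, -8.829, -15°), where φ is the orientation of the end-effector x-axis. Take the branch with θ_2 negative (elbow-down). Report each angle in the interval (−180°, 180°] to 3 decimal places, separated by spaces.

-30.000 -120.003 135.003

wrist centre = target − a_3·(cos φ, sin φ) = (-2.5983, -6.4996)
cos θ_2 = (48.9965−5²−8²)/(2·5·8) = -0.5000; θ_2 = -120.0029° (elbow-down)
β = atan2(-6.4996,-2.5983) = -111.7899°; ψ = atan2(-6.9280,0.9997) = -81.7894°
θ_1 = β − ψ = -30.0005°
θ_3 = φ − θ_1 − θ_2 = 135.0034° (wrapped to (-180°,180°])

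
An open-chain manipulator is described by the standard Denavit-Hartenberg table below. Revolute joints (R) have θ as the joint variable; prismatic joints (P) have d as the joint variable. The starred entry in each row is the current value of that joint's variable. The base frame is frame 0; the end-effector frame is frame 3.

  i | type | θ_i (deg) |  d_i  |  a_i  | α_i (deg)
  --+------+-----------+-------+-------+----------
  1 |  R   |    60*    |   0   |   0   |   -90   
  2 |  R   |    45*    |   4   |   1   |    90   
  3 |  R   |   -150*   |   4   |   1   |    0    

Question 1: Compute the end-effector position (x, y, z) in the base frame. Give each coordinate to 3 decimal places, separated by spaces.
-1.570 4.282 2.734

after link 1: o_1 = (0.0000, 0.0000, 0.0000)
after link 2: o_2 = (-3.1105, 2.6124, -0.7071)
after link 3: o_3 = (-1.5695, 4.2815, 2.7337)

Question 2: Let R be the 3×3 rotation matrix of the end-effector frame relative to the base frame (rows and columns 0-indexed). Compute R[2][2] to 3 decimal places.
End-effector z-axis (col 2 of R) = (0.3536,0.6124,0.7071)
R[2][2] = 0.7071

0.707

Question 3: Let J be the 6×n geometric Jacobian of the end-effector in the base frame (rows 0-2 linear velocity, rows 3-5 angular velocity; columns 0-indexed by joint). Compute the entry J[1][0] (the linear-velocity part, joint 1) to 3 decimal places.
-1.570

axis z_0 = ẑ; lever o_n−o_0 = (-1.5695,4.2815,2.7337)
cross product → J_v[:, 0] = (-4.2815,-1.5695,0.0000)
J_ω[:, 0] = z_0
entry J[1][0] = -1.5695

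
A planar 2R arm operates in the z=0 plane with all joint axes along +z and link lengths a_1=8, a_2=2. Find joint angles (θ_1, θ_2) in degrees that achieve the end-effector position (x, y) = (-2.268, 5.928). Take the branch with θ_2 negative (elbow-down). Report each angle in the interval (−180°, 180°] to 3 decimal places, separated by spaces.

cos θ_2 = (40.2850−8²−2²)/(2·8·2) = -0.8661; θ_2 = -150.0078° (elbow-down)
β = atan2(5.9280,-2.2680) = 110.9364°; ψ = atan2(-0.9998,6.2678) = -9.0628°
θ_1 = β − ψ = 119.9992°

119.999 -150.008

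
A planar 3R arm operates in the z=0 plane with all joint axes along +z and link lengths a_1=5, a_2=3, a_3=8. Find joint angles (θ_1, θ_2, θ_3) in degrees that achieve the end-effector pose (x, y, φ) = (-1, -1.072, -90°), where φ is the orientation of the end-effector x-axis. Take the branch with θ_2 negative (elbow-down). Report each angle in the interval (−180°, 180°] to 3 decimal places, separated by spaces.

120.002 -60.006 -149.996

wrist centre = target − a_3·(cos φ, sin φ) = (-1.0000, 6.9280)
cos θ_2 = (48.9972−5²−3²)/(2·5·3) = 0.4999; θ_2 = -60.0062° (elbow-down)
β = atan2(6.9280,-1.0000) = 98.2134°; ψ = atan2(-2.5982,6.4997) = -21.7889°
θ_1 = β − ψ = 120.0023°
θ_3 = φ − θ_1 − θ_2 = -149.9961° (wrapped to (-180°,180°])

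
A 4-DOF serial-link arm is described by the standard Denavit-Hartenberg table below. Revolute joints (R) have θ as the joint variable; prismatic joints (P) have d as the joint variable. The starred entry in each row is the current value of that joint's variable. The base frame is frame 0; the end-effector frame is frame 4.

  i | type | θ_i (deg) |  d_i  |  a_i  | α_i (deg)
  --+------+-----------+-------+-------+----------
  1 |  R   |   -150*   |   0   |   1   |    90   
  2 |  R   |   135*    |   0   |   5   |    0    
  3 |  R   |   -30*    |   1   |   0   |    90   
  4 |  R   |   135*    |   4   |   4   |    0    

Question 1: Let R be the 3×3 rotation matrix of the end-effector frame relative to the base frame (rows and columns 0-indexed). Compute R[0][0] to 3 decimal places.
-0.512

End-effector x-axis (col 0 of R) = (-0.5120,0.5209,-0.6830)
R[0][0] = -0.5120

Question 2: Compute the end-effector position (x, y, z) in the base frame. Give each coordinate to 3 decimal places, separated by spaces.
after link 1: o_1 = (-0.8660, -0.5000, 0.0000)
after link 2: o_2 = (2.1958, 1.2678, 3.5355)
after link 3: o_3 = (1.6958, 2.1338, 3.5355)
after link 4: o_4 = (-3.6984, 2.2854, 1.8388)

-3.698 2.285 1.839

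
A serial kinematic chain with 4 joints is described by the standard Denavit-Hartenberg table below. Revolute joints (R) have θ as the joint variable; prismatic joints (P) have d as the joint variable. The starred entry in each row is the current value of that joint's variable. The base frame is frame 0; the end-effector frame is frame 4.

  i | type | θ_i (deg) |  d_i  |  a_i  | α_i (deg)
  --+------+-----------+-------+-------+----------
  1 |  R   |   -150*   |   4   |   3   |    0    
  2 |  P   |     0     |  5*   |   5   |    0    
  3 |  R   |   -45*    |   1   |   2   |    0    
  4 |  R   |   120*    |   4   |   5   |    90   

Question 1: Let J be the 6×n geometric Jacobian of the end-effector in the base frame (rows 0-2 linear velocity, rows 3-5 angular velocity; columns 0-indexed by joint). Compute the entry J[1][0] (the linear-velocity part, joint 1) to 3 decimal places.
axis z_0 = ẑ; lever o_n−o_0 = (-7.5660,-8.3120,14.0000)
cross product → J_v[:, 0] = (8.3120,-7.5660,0.0000)
J_ω[:, 0] = z_0
entry J[1][0] = -7.5660

-7.566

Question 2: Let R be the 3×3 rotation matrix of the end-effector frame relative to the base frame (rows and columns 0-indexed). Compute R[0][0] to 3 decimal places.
End-effector x-axis (col 0 of R) = (0.2588,-0.9659,0.0000)
R[0][0] = 0.2588

0.259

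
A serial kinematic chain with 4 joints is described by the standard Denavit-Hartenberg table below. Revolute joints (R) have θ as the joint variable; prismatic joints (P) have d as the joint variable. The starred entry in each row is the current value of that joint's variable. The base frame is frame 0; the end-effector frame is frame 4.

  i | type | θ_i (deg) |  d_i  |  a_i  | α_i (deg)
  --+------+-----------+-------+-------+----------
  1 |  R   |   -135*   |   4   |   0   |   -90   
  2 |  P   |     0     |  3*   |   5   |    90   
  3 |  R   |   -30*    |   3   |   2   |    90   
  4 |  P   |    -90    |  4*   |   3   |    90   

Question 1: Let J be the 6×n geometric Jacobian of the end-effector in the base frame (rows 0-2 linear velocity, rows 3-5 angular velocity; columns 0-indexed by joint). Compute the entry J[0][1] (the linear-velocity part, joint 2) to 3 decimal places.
prismatic axis z_1 = (0.7071,-0.7071,0.0000)
J_v[:, 1] = z_1; J_ω[:, 1] = (0,0,0)
entry J[0][1] = 0.7071

0.707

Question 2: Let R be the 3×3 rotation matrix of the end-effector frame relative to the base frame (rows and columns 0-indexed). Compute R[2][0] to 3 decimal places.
-1.000

End-effector x-axis (col 0 of R) = (-0.0000,0.0000,-1.0000)
R[2][0] = -1.0000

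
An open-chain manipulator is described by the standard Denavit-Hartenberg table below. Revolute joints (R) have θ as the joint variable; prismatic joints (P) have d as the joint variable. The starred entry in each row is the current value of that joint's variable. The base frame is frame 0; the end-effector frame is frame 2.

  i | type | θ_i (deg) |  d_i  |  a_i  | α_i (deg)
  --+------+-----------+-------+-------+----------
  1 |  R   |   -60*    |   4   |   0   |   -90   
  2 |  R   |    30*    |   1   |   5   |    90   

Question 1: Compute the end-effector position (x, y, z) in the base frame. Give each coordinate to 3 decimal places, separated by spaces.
3.031 -3.250 1.500

after link 1: o_1 = (0.0000, 0.0000, 4.0000)
after link 2: o_2 = (3.0311, -3.2500, 1.5000)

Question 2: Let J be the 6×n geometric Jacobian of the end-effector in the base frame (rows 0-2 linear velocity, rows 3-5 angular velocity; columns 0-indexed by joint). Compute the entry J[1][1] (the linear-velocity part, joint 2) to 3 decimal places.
2.165

axis z_1 = (0.8660,0.5000,0.0000); lever o_n−o_1 = (3.0311,-3.2500,-2.5000)
cross product → J_v[:, 1] = (-1.2500,2.1651,-4.3301)
J_ω[:, 1] = z_1
entry J[1][1] = 2.1651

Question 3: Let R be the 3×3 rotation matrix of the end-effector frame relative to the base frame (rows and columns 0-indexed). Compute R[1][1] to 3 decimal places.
End-effector y-axis (col 1 of R) = (0.8660,0.5000,0.0000)
R[1][1] = 0.5000

0.500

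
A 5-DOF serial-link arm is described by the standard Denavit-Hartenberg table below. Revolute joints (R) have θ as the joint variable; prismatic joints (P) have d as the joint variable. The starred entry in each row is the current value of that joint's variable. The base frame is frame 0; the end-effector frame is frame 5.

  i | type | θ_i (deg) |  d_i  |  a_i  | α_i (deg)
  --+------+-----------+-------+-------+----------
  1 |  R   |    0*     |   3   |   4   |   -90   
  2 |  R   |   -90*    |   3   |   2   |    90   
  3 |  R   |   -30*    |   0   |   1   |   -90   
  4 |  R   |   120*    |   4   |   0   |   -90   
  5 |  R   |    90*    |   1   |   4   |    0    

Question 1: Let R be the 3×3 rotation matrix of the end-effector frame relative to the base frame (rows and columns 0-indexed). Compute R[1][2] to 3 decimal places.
0.433

End-effector z-axis (col 2 of R) = (-0.5000,0.4330,-0.7500)
R[1][2] = 0.4330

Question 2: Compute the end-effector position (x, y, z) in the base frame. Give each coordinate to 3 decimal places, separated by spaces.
after link 1: o_1 = (4.0000, 0.0000, 3.0000)
after link 2: o_2 = (4.0000, 3.0000, 5.0000)
after link 3: o_3 = (4.0000, 2.5000, 5.8660)
after link 4: o_4 = (4.0000, 5.9641, 7.8660)
after link 5: o_5 = (3.5000, 2.9330, 5.1160)

3.500 2.933 5.116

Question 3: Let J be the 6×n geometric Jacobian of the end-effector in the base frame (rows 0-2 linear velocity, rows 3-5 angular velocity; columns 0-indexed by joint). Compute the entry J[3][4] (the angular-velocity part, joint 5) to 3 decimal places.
-0.500

axis z_4 = (-0.5000,0.4330,-0.7500); lever o_n−o_4 = (-0.5000,-3.0311,-2.7500)
cross product → J_v[:, 4] = (-3.4641,-1.0000,1.7321)
J_ω[:, 4] = z_4
entry J[3][4] = -0.5000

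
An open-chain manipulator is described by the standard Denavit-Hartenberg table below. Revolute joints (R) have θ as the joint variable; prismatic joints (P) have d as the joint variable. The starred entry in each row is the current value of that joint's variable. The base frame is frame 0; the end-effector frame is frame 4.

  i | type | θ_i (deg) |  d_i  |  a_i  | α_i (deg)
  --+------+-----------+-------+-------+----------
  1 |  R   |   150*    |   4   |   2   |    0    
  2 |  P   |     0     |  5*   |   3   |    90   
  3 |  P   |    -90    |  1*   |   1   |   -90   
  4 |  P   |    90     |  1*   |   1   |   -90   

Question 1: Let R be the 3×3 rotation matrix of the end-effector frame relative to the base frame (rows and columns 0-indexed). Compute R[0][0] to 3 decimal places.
-0.500

End-effector x-axis (col 0 of R) = (-0.5000,-0.8660,-0.0000)
R[0][0] = -0.5000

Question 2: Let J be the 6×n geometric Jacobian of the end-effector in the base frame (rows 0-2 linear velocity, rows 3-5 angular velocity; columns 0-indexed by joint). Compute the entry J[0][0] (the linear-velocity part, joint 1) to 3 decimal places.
-3.000

axis z_0 = ẑ; lever o_n−o_0 = (-5.1962,3.0000,8.0000)
cross product → J_v[:, 0] = (-3.0000,-5.1962,0.0000)
J_ω[:, 0] = z_0
entry J[0][0] = -3.0000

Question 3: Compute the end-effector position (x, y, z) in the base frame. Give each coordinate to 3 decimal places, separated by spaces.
-5.196 3.000 8.000

after link 1: o_1 = (-1.7321, 1.0000, 4.0000)
after link 2: o_2 = (-4.3301, 2.5000, 9.0000)
after link 3: o_3 = (-3.8301, 3.3660, 8.0000)
after link 4: o_4 = (-5.1962, 3.0000, 8.0000)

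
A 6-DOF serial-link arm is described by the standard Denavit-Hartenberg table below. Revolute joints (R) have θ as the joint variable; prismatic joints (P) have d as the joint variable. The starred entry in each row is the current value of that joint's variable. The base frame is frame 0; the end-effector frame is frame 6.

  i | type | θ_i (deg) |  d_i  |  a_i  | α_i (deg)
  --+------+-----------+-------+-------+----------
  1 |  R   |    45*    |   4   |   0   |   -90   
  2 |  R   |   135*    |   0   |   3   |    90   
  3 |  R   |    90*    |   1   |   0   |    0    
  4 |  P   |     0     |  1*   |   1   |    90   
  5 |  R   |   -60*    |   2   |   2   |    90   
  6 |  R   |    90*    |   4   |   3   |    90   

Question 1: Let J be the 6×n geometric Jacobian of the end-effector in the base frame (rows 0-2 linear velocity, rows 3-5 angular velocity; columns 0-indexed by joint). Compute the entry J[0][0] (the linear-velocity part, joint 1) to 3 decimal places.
axis z_0 = ẑ; lever o_n−o_0 = (-3.8307,-5.9013,-0.4321)
cross product → J_v[:, 0] = (5.9013,-3.8307,0.0000)
J_ω[:, 0] = z_0
entry J[0][0] = 5.9013

5.901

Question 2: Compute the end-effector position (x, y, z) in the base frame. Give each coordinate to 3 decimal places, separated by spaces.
after link 1: o_1 = (0.0000, 0.0000, 4.0000)
after link 2: o_2 = (-1.5000, -1.5000, 1.8787)
after link 3: o_3 = (-1.0000, -1.0000, 1.1716)
after link 4: o_4 = (-1.2071, 0.2071, 0.4645)
after link 5: o_5 = (-3.7802, -0.9518, 0.2750)
after link 6: o_6 = (-3.8307, -5.9013, -0.4321)

-3.831 -5.901 -0.432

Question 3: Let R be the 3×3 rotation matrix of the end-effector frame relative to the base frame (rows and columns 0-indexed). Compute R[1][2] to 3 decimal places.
-0.079

End-effector z-axis (col 2 of R) = (-0.7866,-0.0795,0.6124)
R[1][2] = -0.0795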